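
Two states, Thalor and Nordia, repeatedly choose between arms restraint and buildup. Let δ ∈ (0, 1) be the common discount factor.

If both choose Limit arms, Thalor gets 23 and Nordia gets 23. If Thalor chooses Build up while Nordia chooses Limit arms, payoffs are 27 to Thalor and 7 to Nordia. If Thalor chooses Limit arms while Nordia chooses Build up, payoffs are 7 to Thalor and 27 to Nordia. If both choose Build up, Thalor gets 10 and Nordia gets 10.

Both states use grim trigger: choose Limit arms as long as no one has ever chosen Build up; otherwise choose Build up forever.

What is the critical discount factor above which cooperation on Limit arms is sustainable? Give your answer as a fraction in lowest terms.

Under grim trigger the critical discount factor is (T−C)/(T−P) with T = 27, C = 23, P = 10.
δ* = (27−23)/(27−10) = 4/17.

4/17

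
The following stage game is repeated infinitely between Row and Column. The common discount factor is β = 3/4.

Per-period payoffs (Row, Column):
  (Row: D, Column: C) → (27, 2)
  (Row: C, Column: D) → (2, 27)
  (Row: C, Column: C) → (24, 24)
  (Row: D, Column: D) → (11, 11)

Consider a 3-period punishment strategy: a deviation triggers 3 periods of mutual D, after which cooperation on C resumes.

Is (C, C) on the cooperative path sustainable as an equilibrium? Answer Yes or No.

IC: β+…+β^3 ≥ (27−24)/(24−11) = 3/13.
At β = 3/4: partial sum = 1.7344 ≥ 0.2308. Cooperation sustainable.

Yes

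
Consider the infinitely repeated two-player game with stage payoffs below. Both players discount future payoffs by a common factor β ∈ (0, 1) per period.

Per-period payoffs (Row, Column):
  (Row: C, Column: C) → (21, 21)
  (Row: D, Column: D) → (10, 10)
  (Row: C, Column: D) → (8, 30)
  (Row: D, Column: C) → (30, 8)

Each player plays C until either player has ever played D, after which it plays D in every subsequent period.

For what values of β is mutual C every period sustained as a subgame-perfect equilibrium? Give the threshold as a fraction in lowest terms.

Under grim trigger the critical discount factor is (T−C)/(T−P) with T = 30, C = 21, P = 10.
β* = (30−21)/(30−10) = 9/20.

9/20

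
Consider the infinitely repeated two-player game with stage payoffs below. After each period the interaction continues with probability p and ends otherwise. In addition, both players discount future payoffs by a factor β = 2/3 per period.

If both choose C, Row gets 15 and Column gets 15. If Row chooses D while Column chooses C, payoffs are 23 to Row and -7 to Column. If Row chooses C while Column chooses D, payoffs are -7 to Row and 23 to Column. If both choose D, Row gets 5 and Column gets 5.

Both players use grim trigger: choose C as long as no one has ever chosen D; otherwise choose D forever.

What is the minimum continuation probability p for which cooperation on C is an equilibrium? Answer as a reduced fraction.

With continuation probability p and discount β, the effective per-period discount factor is βp.
Grim-trigger IC: βp ≥ (23−15)/(23−5) = 4/9.
So p ≥ (4/9)/(2/3) = 2/3.

2/3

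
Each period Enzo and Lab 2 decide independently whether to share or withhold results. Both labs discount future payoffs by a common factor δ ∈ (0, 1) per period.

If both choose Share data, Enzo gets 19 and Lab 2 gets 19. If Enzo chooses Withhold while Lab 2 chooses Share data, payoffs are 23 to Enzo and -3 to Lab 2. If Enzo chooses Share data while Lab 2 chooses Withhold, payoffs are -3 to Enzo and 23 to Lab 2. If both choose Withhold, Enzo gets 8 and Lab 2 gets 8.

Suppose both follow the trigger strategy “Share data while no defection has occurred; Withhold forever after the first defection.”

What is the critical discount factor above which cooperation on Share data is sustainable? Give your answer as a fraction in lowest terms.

4/15

19/(1−δ) ≥ 23 + 8δ/(1−δ)
19 ≥ 23 − 15δ
δ ≥ 4/15.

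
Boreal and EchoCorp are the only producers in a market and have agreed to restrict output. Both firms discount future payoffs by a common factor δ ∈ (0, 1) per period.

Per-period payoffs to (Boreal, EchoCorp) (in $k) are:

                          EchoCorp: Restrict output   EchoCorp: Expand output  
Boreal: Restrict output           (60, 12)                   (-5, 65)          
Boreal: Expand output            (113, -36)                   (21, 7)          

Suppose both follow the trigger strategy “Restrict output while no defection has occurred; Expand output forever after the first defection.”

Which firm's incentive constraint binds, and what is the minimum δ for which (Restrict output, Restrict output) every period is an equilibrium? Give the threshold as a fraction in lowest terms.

For Boreal: deviation gain 113−60 = 53, per-period punishment loss 60−21 = 39. IC gives δ ≥ 53/92.
For EchoCorp: gain 53, loss 5 per period, so δ ≥ 53/58.
The tighter constraint is EchoCorp's, so cooperation needs δ ≥ 53/58.

EchoCorp; δ ≥ 53/58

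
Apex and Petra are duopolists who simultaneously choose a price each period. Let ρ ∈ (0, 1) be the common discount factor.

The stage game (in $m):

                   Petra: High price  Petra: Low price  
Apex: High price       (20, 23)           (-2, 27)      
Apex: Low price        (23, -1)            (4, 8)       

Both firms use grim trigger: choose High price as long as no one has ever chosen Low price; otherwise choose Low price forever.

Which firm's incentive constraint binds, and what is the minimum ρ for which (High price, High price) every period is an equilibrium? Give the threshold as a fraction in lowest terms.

Petra; ρ ≥ 4/19

For Apex: deviation gain 23−20 = 3, per-period punishment loss 20−4 = 16. IC gives ρ ≥ 3/19.
For Petra: gain 4, loss 15 per period, so ρ ≥ 4/19.
The tighter constraint is Petra's, so cooperation needs ρ ≥ 4/19.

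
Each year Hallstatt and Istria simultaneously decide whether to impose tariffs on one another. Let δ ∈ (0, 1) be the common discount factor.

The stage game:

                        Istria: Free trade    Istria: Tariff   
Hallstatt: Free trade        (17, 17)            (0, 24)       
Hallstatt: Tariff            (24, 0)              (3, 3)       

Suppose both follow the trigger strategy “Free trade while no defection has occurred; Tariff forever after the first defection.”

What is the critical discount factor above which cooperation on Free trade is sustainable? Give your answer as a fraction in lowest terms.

1/3

Under grim trigger the critical discount factor is (T−C)/(T−P) with T = 24, C = 17, P = 3.
δ* = (24−17)/(24−3) = 7/21 = 1/3.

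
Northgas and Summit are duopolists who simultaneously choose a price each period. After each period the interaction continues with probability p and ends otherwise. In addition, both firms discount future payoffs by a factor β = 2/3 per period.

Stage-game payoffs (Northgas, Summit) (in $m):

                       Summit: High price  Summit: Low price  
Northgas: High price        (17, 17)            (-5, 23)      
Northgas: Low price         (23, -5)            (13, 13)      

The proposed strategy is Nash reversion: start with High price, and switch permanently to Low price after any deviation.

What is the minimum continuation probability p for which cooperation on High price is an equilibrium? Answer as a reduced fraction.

Expected continuation weight on next period's payoff is β·p = 2/3·p, which plays the role of the discount factor.
Cooperation requires 2/3·p ≥ (23−17)/(23−13) = 3/5, hence p ≥ 9/10.

9/10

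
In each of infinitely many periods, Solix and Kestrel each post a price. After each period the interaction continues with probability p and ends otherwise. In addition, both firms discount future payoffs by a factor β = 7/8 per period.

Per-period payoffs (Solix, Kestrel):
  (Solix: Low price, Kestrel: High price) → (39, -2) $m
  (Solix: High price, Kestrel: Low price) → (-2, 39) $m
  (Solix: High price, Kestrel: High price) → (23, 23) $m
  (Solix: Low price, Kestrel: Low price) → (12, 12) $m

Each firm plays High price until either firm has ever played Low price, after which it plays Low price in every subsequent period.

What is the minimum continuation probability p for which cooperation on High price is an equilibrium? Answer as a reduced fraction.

Expected continuation weight on next period's payoff is β·p = 7/8·p, which plays the role of the discount factor.
Cooperation requires 7/8·p ≥ (39−23)/(39−12) = 16/27, hence p ≥ 128/189.

128/189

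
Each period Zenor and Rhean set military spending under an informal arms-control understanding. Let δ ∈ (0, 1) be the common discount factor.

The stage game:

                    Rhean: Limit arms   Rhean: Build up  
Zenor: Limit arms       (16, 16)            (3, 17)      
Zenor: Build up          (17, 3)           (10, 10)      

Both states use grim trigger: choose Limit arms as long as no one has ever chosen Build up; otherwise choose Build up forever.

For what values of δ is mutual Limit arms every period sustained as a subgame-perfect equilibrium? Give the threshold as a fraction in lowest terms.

Under grim trigger the critical discount factor is (T−C)/(T−P) with T = 17, C = 16, P = 10.
δ* = (17−16)/(17−10) = 1/7.

1/7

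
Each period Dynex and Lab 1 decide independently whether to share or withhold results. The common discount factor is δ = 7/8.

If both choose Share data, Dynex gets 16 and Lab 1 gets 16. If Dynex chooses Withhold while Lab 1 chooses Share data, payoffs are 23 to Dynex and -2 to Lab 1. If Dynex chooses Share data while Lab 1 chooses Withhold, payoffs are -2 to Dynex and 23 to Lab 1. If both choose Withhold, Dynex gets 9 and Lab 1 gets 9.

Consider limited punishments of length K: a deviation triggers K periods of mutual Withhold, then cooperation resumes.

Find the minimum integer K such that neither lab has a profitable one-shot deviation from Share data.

2

No profitable deviation requires (16−9)(δ+…+δ^K) ≥ 23−16, i.e. δ+…+δ^K ≥ 1 ≈ 1.0000.
With δ = 7/8, the partial sums are K=1: 0.8750, K=2: 1.6406.
K = 2 is the first length at which the sum reaches 1.0000.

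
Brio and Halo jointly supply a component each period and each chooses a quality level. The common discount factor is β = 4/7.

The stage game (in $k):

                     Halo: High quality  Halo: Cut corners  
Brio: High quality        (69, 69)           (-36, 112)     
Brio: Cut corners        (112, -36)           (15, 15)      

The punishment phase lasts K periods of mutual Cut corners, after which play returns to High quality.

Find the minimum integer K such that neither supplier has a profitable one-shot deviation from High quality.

IC: β(1−β^K)/(1−β) ≥ (112−69)/(69−15) = 43/54.
With β = 4/7: need 1 − β^K ≥ 43/54·(1−4/7)/(4/7), i.e. β^K ≤ 0.4028.
Since (4/7)^1 = 0.5714 and (4/7)^2 = 0.3265, the smallest such K is 2.

2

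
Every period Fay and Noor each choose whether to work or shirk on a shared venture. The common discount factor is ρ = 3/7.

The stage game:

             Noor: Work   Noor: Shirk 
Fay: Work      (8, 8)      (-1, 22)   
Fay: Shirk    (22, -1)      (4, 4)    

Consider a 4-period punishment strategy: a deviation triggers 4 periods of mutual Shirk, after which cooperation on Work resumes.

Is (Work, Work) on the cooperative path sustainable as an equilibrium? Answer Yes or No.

IC: ρ+…+ρ^4 ≥ (22−8)/(8−4) = 7/2.
At ρ = 3/7: partial sum = 0.7247 < 3.5000. Cooperation not sustainable.

No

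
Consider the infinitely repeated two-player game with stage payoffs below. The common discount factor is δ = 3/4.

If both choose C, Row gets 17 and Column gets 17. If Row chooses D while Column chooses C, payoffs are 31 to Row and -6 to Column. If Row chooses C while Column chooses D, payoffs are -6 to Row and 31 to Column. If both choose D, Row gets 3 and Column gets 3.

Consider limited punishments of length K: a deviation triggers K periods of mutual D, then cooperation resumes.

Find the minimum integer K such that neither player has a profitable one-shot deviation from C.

2

No profitable deviation requires (17−3)(δ+…+δ^K) ≥ 31−17, i.e. δ+…+δ^K ≥ 1 ≈ 1.0000.
With δ = 3/4, the partial sums are K=1: 0.7500, K=2: 1.3125.
K = 2 is the first length at which the sum reaches 1.0000.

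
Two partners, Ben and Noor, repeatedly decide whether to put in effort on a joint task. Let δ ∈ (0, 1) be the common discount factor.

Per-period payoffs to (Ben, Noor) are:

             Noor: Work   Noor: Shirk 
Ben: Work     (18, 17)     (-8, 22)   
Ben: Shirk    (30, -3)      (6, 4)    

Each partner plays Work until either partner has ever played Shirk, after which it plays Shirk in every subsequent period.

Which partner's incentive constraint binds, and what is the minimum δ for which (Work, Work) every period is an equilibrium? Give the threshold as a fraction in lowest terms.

Ben; δ ≥ 1/2

For Ben: deviation gain 30−18 = 12, per-period punishment loss 18−6 = 12. IC gives δ ≥ 12/24 = 1/2.
For Noor: gain 5, loss 13 per period, so δ ≥ 5/18.
The tighter constraint is Ben's, so cooperation needs δ ≥ 1/2.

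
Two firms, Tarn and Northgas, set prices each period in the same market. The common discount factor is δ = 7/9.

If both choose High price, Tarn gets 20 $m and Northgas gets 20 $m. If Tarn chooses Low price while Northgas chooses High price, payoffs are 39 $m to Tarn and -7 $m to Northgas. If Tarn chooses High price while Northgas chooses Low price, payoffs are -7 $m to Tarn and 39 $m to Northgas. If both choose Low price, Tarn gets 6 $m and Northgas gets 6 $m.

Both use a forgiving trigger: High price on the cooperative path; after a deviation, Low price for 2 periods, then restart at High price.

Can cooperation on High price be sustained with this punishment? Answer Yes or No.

Yes

A one-shot deviation gives 39 now, then 6 for 2 periods, then back to 20.
Gain from deviating: (39−20) today; loss: (20−6) in each of the next 2 periods.
No-deviation condition: (20−6)(δ+…+δ^2) ≥ 39−20, i.e. δ+…+δ^2 ≥ 19/14.
At δ = 7/9: δ+…+δ^2 = 1.3827 ≥ 1.3571.
So cooperation is sustainable.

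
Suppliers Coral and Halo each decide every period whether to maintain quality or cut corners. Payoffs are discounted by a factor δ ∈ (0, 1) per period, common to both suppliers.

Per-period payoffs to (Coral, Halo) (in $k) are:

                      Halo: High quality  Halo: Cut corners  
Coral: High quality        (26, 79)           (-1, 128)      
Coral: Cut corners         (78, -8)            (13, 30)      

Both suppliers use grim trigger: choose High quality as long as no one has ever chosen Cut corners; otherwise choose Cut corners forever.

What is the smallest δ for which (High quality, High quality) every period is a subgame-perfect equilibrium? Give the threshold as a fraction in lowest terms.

4/5

Coral's threshold: (78−26)/(78−13) = 4/5.
Halo's threshold: (128−79)/(128−30) = 1/2.
4/5 > 1/2, so Coral binds and δ* = 4/5.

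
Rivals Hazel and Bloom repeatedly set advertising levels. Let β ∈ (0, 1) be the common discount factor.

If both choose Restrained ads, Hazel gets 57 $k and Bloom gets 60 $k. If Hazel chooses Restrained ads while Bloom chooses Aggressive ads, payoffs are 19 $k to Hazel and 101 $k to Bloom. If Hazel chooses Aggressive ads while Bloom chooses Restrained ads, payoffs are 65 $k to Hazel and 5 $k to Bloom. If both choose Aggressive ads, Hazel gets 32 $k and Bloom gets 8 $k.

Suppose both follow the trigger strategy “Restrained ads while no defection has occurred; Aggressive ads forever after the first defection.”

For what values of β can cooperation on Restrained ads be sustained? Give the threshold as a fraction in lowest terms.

Hazel: cooperation gives 57 each period; deviation gives 65 once then 32 forever.
  57/(1−β) ≥ 65 + 32β/(1−β) ⇒ β ≥ 8/33.
Bloom: cooperation gives 60 each period; deviation gives 101 once then 8 forever.
  β ≥ 41/93.
Both must hold, so the binding constraint is Bloom's: β ≥ 41/93.

41/93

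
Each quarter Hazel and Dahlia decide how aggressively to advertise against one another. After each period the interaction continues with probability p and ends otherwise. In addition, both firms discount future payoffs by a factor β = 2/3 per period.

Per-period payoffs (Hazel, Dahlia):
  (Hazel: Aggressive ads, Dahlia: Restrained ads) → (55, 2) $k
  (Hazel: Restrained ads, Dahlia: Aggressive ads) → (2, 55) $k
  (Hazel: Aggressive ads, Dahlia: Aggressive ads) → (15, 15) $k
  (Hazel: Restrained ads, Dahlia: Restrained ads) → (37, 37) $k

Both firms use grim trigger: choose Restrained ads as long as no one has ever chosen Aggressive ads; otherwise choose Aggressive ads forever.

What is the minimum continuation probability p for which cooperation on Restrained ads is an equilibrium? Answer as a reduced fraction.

Expected continuation weight on next period's payoff is β·p = 2/3·p, which plays the role of the discount factor.
Cooperation requires 2/3·p ≥ (55−37)/(55−15) = 9/20, hence p ≥ 27/40.

27/40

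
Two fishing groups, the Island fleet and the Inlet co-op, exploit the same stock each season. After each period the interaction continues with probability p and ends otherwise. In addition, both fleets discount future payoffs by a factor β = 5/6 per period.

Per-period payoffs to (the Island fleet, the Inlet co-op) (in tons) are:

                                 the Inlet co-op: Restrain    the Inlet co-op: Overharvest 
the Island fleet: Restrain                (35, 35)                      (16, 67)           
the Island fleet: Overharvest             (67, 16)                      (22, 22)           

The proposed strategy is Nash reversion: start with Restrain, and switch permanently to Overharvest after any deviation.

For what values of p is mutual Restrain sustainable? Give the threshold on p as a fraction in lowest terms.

With continuation probability p and discount β, the effective per-period discount factor is βp.
Grim-trigger IC: βp ≥ (67−35)/(67−22) = 32/45.
So p ≥ (32/45)/(5/6) = 64/75.

64/75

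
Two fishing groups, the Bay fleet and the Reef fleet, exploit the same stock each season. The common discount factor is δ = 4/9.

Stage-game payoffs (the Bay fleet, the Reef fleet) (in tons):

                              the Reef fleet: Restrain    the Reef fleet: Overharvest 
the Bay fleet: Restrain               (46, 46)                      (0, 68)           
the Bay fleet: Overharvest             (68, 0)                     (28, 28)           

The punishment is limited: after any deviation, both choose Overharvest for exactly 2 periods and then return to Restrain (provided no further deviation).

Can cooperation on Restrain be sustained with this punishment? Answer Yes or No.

No

IC: δ+…+δ^2 ≥ (68−46)/(46−28) = 11/9.
At δ = 4/9: partial sum = 0.6420 < 1.2222. Cooperation not sustainable.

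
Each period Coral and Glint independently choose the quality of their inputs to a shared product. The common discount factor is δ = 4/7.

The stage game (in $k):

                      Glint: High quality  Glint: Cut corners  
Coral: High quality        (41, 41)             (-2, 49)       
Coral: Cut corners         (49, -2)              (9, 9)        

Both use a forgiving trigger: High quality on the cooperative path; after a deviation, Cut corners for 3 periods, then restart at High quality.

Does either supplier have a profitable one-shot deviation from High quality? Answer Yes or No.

No

Comparing payoff streams over the 4 periods until play realigns: cooperate → 41(1+δ+…+δ^3); deviate → 49 + 9(δ+…+δ^3).
Cooperation is sustained iff (41−9)(δ+…+δ^3) ≥ 49−41.
δ+…+δ^3 = 4/7·(1−(4/7)^3)/(1−4/7) = 1.0845, and (49−41)/(41−9) = 0.2500.
1.0845 ≥ 0.2500, so cooperation is sustainable.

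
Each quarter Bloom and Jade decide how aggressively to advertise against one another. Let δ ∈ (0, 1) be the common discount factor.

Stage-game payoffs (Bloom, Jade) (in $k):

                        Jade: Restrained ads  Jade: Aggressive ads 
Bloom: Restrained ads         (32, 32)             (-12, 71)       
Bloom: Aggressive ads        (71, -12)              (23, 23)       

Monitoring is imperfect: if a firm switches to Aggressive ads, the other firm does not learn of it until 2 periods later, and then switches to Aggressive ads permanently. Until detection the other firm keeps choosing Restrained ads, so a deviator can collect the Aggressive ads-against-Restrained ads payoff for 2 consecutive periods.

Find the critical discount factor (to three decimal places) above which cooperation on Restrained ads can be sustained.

A deviator earns 71 for 2 periods, then 23 forever; cooperating earns 32 forever. Multiplying the IC by (1−δ):
32 ≥ 71(1−δ^2) + 23δ^2, so 48·δ^2 ≥ 39 and δ^2 ≥ 13/16.
δ ≥ (13/16)^(1/2) ≈ 0.901.

0.901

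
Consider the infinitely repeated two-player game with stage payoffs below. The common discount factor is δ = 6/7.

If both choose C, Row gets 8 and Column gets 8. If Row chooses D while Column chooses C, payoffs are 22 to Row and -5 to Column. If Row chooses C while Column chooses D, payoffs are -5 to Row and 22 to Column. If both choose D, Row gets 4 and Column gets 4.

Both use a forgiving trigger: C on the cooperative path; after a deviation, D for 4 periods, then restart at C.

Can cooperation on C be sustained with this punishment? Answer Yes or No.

Comparing payoff streams over the 5 periods until play realigns: cooperate → 8(1+δ+…+δ^4); deviate → 22 + 4(δ+…+δ^4).
Cooperation is sustained iff (8−4)(δ+…+δ^4) ≥ 22−8.
δ+…+δ^4 = 6/7·(1−(6/7)^4)/(1−6/7) = 2.7613, and (22−8)/(8−4) = 3.5000.
2.7613 < 3.5000, so cooperation is not sustainable.

No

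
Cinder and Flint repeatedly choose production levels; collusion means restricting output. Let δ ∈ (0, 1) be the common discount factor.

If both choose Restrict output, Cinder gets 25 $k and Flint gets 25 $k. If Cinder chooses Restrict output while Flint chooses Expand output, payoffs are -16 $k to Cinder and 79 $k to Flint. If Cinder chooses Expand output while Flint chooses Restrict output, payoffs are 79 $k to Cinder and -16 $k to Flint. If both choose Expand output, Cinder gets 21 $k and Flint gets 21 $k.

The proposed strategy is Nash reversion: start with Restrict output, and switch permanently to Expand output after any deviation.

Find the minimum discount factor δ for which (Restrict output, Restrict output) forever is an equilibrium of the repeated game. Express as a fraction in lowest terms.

Under grim trigger the critical discount factor is (T−C)/(T−P) with T = 79, C = 25, P = 21.
δ* = (79−25)/(79−21) = 54/58 = 27/29.

27/29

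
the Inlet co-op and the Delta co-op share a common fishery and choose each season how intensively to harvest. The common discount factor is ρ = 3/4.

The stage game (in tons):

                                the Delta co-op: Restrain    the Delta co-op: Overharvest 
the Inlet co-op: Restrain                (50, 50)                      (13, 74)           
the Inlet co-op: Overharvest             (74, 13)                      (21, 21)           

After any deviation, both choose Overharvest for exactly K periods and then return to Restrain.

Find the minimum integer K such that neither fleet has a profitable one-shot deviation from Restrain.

2

IC: ρ(1−ρ^K)/(1−ρ) ≥ (74−50)/(50−21) = 24/29.
With ρ = 3/4: need 1 − ρ^K ≥ 24/29·(1−3/4)/(3/4), i.e. ρ^K ≤ 0.7241.
Since (3/4)^1 = 0.7500 and (3/4)^2 = 0.5625, the smallest such K is 2.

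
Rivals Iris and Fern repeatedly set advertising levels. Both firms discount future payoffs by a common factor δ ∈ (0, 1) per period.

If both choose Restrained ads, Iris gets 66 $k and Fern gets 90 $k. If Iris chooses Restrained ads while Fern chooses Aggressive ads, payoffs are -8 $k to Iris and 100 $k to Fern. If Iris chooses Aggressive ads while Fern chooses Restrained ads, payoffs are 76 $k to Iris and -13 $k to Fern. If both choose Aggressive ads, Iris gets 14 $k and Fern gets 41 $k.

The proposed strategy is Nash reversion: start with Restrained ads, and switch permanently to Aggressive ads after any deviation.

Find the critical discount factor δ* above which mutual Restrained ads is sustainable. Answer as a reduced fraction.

Iris: cooperation gives 66 each period; deviation gives 76 once then 14 forever.
  66/(1−δ) ≥ 76 + 14δ/(1−δ) ⇒ δ ≥ 10/62 = 5/31.
Fern: cooperation gives 90 each period; deviation gives 100 once then 41 forever.
  δ ≥ 10/59.
Both must hold, so the binding constraint is Fern's: δ ≥ 10/59.

10/59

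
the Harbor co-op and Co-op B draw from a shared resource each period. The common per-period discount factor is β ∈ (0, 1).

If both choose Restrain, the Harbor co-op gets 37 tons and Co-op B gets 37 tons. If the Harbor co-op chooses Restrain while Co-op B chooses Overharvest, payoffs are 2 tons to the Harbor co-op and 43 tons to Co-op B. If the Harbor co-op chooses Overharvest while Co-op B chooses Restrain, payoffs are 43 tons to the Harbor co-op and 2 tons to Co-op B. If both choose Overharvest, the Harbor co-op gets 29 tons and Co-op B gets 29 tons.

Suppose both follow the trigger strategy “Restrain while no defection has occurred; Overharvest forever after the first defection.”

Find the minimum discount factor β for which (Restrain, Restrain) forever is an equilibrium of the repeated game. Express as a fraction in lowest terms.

One-period gain from deviating is 43 − 37 = 6. The loss is 37 − 29 = 8 in every subsequent period, with present value 8·β/(1−β).
Deviation is unprofitable when 8·β/(1−β) ≥ 6, i.e. β/(1−β) ≥ 3/4.
Equivalently β ≥ 6/(6+8) = 3/7.

3/7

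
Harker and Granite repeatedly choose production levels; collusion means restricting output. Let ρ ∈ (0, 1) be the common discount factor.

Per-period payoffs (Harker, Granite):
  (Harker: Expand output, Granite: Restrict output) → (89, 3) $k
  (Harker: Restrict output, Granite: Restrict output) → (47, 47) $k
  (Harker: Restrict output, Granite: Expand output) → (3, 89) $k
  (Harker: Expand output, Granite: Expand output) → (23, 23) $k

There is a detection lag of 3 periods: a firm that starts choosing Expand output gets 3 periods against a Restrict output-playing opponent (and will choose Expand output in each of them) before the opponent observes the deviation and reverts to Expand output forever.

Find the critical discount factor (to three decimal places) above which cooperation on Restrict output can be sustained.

A deviator earns 89 for 3 periods, then 23 forever; cooperating earns 47 forever. Multiplying the IC by (1−ρ):
47 ≥ 89(1−ρ^3) + 23ρ^3, so 66·ρ^3 ≥ 42 and ρ^3 ≥ 7/11.
ρ ≥ (7/11)^(1/3) ≈ 0.860.

0.860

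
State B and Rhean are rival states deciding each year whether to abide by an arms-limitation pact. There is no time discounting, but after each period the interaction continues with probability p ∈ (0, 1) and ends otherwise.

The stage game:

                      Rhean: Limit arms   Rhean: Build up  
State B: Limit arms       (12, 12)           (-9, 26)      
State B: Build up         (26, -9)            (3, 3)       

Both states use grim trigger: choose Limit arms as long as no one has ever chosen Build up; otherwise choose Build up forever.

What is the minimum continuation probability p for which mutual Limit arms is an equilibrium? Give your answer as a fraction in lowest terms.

14/23

With no time discounting, the continuation probability p plays the role of the discount factor.
Grim-trigger IC: 12/(1−p) ≥ 26 + 3p/(1−p) ⇒ p ≥ (26−12)/(26−3) = 14/23.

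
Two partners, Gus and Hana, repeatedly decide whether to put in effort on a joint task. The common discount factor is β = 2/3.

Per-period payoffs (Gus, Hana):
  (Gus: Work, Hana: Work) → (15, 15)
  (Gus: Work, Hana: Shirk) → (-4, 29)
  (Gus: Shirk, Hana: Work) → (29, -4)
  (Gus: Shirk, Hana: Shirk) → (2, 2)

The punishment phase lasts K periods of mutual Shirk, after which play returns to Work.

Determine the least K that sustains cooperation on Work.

2

IC: β(1−β^K)/(1−β) ≥ (29−15)/(15−2) = 14/13.
With β = 2/3: need 1 − β^K ≥ 14/13·(1−2/3)/(2/3), i.e. β^K ≤ 0.4615.
Since (2/3)^1 = 0.6667 and (2/3)^2 = 0.4444, the smallest such K is 2.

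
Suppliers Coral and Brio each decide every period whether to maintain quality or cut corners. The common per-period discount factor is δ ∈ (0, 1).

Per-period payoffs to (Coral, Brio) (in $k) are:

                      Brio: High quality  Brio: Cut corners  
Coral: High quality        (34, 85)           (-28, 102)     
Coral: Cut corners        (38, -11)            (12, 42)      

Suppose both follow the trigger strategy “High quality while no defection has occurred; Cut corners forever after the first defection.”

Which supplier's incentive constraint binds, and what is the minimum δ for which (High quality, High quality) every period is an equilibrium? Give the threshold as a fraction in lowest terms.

Coral: cooperation gives 34 each period; deviation gives 38 once then 12 forever.
  34/(1−δ) ≥ 38 + 12δ/(1−δ) ⇒ δ ≥ 4/26 = 2/13.
Brio: cooperation gives 85 each period; deviation gives 102 once then 42 forever.
  δ ≥ 17/60.
Both must hold, so the binding constraint is Brio's: δ ≥ 17/60.

Brio; δ ≥ 17/60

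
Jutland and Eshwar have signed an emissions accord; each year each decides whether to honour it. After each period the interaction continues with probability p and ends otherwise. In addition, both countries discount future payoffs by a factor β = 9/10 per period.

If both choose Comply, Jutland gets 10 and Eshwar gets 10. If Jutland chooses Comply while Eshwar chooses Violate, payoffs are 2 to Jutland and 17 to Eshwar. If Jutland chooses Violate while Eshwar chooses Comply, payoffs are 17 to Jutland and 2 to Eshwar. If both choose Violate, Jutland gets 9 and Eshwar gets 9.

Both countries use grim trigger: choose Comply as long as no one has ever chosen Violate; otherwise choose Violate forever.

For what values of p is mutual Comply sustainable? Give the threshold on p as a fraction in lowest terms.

Expected continuation weight on next period's payoff is β·p = 9/10·p, which plays the role of the discount factor.
Cooperation requires 9/10·p ≥ (17−10)/(17−9) = 7/8, hence p ≥ 35/36.

35/36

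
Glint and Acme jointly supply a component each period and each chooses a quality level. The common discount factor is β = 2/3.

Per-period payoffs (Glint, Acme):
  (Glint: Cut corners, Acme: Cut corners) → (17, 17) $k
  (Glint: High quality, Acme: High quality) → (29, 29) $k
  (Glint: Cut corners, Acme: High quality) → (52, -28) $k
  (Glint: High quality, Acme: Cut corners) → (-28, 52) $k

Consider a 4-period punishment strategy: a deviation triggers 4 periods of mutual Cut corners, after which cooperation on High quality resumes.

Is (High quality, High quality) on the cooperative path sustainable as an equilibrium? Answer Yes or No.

No

IC: β+…+β^4 ≥ (52−29)/(29−17) = 23/12.
At β = 2/3: partial sum = 1.6049 < 1.9167. Cooperation not sustainable.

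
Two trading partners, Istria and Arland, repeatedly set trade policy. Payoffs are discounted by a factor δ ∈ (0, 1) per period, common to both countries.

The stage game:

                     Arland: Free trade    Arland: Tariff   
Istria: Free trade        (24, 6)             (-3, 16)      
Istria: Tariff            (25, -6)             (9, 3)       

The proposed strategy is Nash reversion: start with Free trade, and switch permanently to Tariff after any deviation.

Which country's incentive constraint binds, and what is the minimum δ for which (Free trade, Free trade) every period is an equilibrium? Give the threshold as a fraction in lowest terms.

Istria: cooperation gives 24 each period; deviation gives 25 once then 9 forever.
  24/(1−δ) ≥ 25 + 9δ/(1−δ) ⇒ δ ≥ 1/16.
Arland: cooperation gives 6 each period; deviation gives 16 once then 3 forever.
  δ ≥ 10/13.
Both must hold, so the binding constraint is Arland's: δ ≥ 10/13.

Arland; δ ≥ 10/13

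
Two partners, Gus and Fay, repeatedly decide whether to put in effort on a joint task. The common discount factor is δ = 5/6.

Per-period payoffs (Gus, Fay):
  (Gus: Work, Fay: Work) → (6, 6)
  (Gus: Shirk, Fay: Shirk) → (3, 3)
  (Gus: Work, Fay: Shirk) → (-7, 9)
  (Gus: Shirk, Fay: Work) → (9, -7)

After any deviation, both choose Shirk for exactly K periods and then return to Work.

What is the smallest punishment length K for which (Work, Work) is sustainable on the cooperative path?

Need Σ_{k=1}^{K} δ^k ≥ (9−6)/(6−3) = 1.0000 at δ = 5/6.
At K = 1 the sum is 0.8333 < 1.0000; at K = 2 it is 1.5278 ≥ 1.0000.
So the minimum punishment length is K = 2.

2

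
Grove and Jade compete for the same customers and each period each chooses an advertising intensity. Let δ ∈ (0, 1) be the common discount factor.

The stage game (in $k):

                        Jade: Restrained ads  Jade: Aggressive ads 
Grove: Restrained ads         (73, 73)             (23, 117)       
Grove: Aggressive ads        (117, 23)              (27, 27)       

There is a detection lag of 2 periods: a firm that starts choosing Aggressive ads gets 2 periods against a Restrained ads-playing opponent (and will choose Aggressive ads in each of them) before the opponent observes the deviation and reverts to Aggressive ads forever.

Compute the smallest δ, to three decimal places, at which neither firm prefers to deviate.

The best deviation is to choose Aggressive ads for all 2 undetected periods, earning 117 each, then 27 forever once detected.
Deviation value: 117(1−δ^2)/(1−δ) + 27δ^2/(1−δ); cooperation value: 73/(1−δ).
IC: 73 ≥ 117(1−δ^2) + 27δ^2 = 117 − 90δ^2.
So δ^2 ≥ 44/90 = 22/45, giving δ ≥ (22/45)^(1/2) ≈ 0.699.

0.699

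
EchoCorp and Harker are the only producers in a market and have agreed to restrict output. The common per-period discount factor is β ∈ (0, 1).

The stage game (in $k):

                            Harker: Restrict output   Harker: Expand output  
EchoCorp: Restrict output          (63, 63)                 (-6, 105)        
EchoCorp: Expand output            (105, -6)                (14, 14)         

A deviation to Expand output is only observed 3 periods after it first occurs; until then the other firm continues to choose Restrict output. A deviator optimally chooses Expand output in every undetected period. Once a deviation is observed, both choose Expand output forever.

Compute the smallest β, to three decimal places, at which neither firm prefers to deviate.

0.773

The best deviation is to choose Expand output for all 3 undetected periods, earning 105 each, then 14 forever once detected.
Deviation value: 105(1−β^3)/(1−β) + 14β^3/(1−β); cooperation value: 63/(1−β).
IC: 63 ≥ 105(1−β^3) + 14β^3 = 105 − 91β^3.
So β^3 ≥ 42/91 = 6/13, giving β ≥ (6/13)^(1/3) ≈ 0.773.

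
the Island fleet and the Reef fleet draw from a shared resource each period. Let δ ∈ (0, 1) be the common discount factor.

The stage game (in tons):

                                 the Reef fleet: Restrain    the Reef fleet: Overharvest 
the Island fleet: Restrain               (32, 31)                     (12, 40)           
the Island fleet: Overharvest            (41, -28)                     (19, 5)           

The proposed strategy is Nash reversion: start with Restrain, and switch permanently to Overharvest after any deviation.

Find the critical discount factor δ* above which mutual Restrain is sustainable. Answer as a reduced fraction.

9/22

the Island fleet's threshold: (41−32)/(41−19) = 9/22.
the Reef fleet's threshold: (40−31)/(40−5) = 9/35.
9/22 > 9/35, so the Island fleet binds and δ* = 9/22.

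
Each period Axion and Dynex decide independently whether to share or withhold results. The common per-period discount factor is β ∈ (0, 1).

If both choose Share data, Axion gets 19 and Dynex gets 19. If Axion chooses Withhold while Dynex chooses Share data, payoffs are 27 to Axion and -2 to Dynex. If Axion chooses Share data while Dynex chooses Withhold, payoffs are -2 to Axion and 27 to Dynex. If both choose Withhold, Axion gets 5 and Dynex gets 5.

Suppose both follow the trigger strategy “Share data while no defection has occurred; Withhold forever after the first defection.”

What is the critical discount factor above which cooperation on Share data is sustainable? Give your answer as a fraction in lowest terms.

4/11

Cooperation forever yields 19 each period: 19/(1−β).
Deviating yields 27 once, then 5 forever: 27 + 5β/(1−β).
No profitable deviation requires 19/(1−β) ≥ 27 + 5β/(1−β).
Multiplying by (1−β): 19 ≥ 27(1−β) + 5β = 27 − 22β.
So 22β ≥ 8, i.e. β ≥ 8/22 = 4/11.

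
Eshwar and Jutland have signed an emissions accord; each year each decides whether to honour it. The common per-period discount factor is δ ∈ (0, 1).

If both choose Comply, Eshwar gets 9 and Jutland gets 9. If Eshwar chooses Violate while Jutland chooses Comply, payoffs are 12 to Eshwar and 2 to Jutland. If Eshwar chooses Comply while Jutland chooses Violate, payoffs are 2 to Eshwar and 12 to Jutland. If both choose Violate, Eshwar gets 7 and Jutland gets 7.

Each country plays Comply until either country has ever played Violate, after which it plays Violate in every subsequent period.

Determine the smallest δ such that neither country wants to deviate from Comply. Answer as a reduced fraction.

3/5

9/(1−δ) ≥ 12 + 7δ/(1−δ)
9 ≥ 12 − 5δ
δ ≥ 3/5.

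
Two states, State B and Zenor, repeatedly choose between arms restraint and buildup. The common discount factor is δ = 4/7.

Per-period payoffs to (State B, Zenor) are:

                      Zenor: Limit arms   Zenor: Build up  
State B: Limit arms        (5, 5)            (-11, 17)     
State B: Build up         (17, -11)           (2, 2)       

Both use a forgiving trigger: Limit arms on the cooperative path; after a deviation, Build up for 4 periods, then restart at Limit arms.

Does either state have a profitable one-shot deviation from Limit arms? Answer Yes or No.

A one-shot deviation gives 17 now, then 2 for 4 periods, then back to 5.
Gain from deviating: (17−5) today; loss: (5−2) in each of the next 4 periods.
No-deviation condition: (5−2)(δ+…+δ^4) ≥ 17−5, i.e. δ+…+δ^4 ≥ 4.
At δ = 4/7: δ+…+δ^4 = 1.1912 < 4.0000.
So cooperation is not sustainable.

Yes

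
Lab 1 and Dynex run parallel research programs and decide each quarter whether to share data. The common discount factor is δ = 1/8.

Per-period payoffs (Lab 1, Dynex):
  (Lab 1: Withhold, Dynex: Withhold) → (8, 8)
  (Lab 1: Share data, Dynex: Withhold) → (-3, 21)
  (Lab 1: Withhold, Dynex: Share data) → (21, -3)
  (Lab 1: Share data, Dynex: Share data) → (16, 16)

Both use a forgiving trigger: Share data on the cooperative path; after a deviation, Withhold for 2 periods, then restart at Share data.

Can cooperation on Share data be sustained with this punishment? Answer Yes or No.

No

Comparing payoff streams over the 3 periods until play realigns: cooperate → 16(1+δ+…+δ^2); deviate → 21 + 8(δ+…+δ^2).
Cooperation is sustained iff (16−8)(δ+…+δ^2) ≥ 21−16.
δ+…+δ^2 = 1/8·(1−(1/8)^2)/(1−1/8) = 0.1406, and (21−16)/(16−8) = 0.6250.
0.1406 < 0.6250, so cooperation is not sustainable.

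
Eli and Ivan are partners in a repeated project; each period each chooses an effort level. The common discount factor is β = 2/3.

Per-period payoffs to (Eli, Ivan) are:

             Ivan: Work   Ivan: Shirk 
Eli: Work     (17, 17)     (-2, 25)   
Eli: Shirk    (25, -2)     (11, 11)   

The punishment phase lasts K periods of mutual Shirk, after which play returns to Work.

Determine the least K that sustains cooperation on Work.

3

No profitable deviation requires (17−11)(β+…+β^K) ≥ 25−17, i.e. β+…+β^K ≥ 4/3 ≈ 1.3333.
With β = 2/3, the partial sums are K=1: 0.6667, K=2: 1.1111, K=3: 1.4074.
K = 3 is the first length at which the sum reaches 1.3333.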